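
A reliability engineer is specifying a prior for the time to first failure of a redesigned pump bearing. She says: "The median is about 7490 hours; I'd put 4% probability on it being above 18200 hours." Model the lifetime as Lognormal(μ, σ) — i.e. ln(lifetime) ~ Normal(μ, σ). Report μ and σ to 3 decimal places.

If T ~ Lognormal(μ,σ) then ln T ~ Normal(μ,σ), so the p-quantile of ln T is μ + z_p·σ.
ln(7490) = 8.921 and ln(18200) = 9.809; z_{0.5} = 0, z_{0.96} = 1.751.
σ = (9.809 − 8.921)/(1.751 − (0)) = 0.507.
μ = 8.921 − (0)·0.507 = 8.921.

μ ≈ 8.921, σ ≈ 0.507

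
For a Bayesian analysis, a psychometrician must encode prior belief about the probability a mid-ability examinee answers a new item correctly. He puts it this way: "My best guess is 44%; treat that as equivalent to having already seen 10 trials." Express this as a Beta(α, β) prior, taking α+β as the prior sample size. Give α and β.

α = 4.4, β = 5.6

Under the effective-sample-size interpretation, Beta(α, β) has prior mean α/(α+β) and prior sample size α+β.
So α+β = 10 and α/(α+β) = 0.44, giving α = 0.44·10 = 4.4 and β = 10 − 4.4 = 5.6.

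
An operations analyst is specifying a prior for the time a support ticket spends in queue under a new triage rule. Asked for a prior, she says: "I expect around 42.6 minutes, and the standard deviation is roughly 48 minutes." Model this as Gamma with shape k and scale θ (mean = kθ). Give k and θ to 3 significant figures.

For Gamma(k, scale θ): mean = kθ, variance = kθ², so CV = 1/√k.
CV = SD/mean = 48/42.6 = 1.127, hence k = 1/CV² = 0.788.
Then θ = mean/k = 42.6/0.788 = 54.1.

k ≈ 0.788, θ ≈ 54.1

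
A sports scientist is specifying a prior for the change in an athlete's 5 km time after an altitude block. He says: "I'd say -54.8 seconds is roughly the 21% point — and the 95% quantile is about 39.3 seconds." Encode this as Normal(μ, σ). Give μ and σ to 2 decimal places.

μ = -23.84, σ = 38.39

For Normal(μ,σ), the p-quantile is μ + z_p·σ. Here z_{0.21} = -0.8064, z_{0.95} = 1.645.
So -54.8 = μ − 0.8064σ and 39.3 = μ + 1.645σ.
Subtracting: σ = (39.3 − -54.8)/(1.645 − (-0.8064)) = 38.39.
Then μ = -54.8 − (-0.8064)·38.39 = -23.84.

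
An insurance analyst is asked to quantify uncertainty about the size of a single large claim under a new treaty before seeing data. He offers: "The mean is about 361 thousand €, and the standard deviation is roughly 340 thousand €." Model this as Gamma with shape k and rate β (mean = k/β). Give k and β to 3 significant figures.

k ≈ 1.13, β ≈ 0.00312

For Gamma(k, rate β): mean = k/β, variance = k/β², so CV = 1/√k.
CV = SD/mean = 340/361 = 0.9418, hence k = 1/CV² = 1.13.
Then β = k/mean = 1.13/361 = 0.00312.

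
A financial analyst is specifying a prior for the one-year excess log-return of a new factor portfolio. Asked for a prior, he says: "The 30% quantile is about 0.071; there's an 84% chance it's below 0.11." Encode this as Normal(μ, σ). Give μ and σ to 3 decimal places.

The p-quantile of Normal(μ,σ) is μ + z_p·σ, with z_{0.3} = -0.5244 and z_{0.84} = 0.9945.
Eliminate σ: μ = (z₂·x₁ − z₁·x₂)/(z₂ − z₁) = (0.9945·0.071 − (-0.5244)·0.11)/1.519 = 0.084.
Then σ = (x₂ − x₁)/(z₂ − z₁) = (0.11 − 0.071)/1.519 = 0.026.

μ = 0.084, σ = 0.026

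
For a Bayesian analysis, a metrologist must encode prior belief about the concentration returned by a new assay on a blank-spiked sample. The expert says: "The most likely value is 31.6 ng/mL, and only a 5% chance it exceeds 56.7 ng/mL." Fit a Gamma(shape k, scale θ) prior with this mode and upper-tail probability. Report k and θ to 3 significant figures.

k ≈ 9.16, θ ≈ 3.87

Gamma(k,θ) with k>1 has mode (k−1)θ, so θ = 31.6/(k−1).
Need P(X < 56.7) = 0.95 with θ tied to k this way. Start at k = 2, θ = 31.6: P(X<56.7) ≈ 0.535.
Too low — raise k to concentrate. Iterating converges to k ≈ 9.16.
Then θ = 31.6/(9.16−1) ≈ 3.87.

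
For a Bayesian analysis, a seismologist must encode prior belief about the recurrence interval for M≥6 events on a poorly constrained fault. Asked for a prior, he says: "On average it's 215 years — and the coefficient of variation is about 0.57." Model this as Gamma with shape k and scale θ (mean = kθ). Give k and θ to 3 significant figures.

k ≈ 3.08, θ ≈ 69.9

For Gamma(k, scale θ): mean = kθ, variance = kθ², so CV = 1/√k.
CV = 0.57, hence k = 1/CV² = 3.08.
Then θ = mean/k = 215/3.08 = 69.9.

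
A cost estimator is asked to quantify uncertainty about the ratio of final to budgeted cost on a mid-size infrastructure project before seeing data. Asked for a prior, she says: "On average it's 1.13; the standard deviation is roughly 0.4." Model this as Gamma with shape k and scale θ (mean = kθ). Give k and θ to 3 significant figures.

For Gamma(k, scale θ): mean = kθ, variance = kθ², so CV = 1/√k.
CV = SD/mean = 0.4/1.13 = 0.354, hence k = 1/CV² = 7.98.
Then θ = mean/k = 1.13/7.98 = 0.142.

k ≈ 7.98, θ ≈ 0.142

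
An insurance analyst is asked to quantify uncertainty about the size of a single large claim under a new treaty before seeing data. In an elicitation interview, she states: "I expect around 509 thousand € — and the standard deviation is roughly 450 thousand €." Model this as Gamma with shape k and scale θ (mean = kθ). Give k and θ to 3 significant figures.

For Gamma(k, scale θ): mean = kθ, variance = kθ², so CV = 1/√k.
CV = SD/mean = 450/509 = 0.8841, hence k = 1/CV² = 1.28.
Then θ = mean/k = 509/1.28 = 398.

k ≈ 1.28, θ ≈ 398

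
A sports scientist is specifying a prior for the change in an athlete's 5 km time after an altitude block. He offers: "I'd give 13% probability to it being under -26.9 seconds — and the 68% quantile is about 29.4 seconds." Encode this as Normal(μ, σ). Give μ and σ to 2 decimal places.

μ = 12.88, σ = 35.32

For Normal(μ,σ), the p-quantile is μ + z_p·σ. Here z_{0.13} = -1.126, z_{0.68} = 0.4677.
So -26.9 = μ − 1.126σ and 29.4 = μ + 0.4677σ.
Subtracting: σ = (29.4 − -26.9)/(0.4677 − (-1.126)) = 35.32.
Then μ = -26.9 − (-1.126)·35.32 = 12.88.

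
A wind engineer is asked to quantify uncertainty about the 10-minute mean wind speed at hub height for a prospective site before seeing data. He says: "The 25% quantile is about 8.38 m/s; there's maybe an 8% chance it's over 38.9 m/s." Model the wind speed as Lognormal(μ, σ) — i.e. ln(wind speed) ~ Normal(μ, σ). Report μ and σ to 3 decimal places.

If T ~ Lognormal(μ,σ) then ln T ~ Normal(μ,σ), so the p-quantile of ln T is μ + z_p·σ.
ln(8.38) = 2.126 and ln(38.9) = 3.661; z_{0.25} = -0.6745, z_{0.92} = 1.405.
σ = (3.661 − 2.126)/(1.405 − (-0.6745)) = 0.738.
μ = 2.126 − (-0.6745)·0.738 = 2.624.

μ ≈ 2.624, σ ≈ 0.738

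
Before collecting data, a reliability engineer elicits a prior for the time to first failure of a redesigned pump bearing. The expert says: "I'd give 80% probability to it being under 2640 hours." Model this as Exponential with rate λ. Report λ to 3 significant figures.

P(T < 2640.0) = 1 − e^(−λ·2640.0) = 0.8, so λ = −ln(1−0.8)/2640.0 = −ln(0.2)/2640.0 = 0.00061.

λ ≈ 0.00061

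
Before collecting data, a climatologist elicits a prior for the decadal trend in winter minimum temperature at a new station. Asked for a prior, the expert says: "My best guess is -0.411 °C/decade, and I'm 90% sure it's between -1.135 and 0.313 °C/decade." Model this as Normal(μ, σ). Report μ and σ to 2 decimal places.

μ = -0.41, σ = 0.44

A symmetric 90% interval runs μ ± z·σ with z = 1.645.
Half-width = 0.724, so σ = 0.724/1.645 = 0.44.
μ is the stated best guess, -0.41.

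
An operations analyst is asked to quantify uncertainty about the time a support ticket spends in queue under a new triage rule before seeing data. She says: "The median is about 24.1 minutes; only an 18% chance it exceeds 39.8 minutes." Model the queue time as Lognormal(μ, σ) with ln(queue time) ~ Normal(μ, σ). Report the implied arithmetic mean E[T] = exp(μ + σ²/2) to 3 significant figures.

If T ~ Lognormal(μ,σ) then ln T ~ Normal(μ,σ), so the p-quantile of ln T is μ + z_p·σ.
ln(24.1) = 3.182 and ln(39.8) = 3.684; z_{0.5} = 0, z_{0.82} = 0.9154.
σ = (3.684 − 3.182)/(0.9154 − (0)) = 0.548.
μ = 3.182 − (0)·0.548 = 3.182.
E[T] = exp(μ + σ²/2) = exp(3.182 + 0.1502) = 28 minutes.

E[T] ≈ 28 minutes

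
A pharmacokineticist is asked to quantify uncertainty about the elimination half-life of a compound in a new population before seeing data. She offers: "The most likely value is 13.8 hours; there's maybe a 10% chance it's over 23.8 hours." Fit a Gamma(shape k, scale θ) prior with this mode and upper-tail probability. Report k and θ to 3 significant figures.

k ≈ 7.38, θ ≈ 2.16

Gamma(k,θ) with k>1 has mode (k−1)θ, so θ = 13.8/(k−1).
Need P(X < 23.8) = 0.9 with θ tied to k this way. Start at k = 2, θ = 13.8: P(X<23.8) ≈ 0.514.
Too low — raise k to concentrate. Iterating converges to k ≈ 7.38.
Then θ = 13.8/(7.38−1) ≈ 2.16.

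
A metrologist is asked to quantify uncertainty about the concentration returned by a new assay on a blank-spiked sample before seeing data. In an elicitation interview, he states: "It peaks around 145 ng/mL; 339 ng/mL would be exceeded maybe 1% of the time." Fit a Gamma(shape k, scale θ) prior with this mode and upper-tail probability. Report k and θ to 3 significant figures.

k ≈ 7.6, θ ≈ 22

Gamma(k,θ) with k>1 has mode (k−1)θ, so θ = 145/(k−1).
Need P(X < 339) = 0.99 with θ tied to k this way. Start at k = 2, θ = 145: P(X<339) ≈ 0.678.
Too low — raise k to concentrate. Iterating converges to k ≈ 7.6.
Then θ = 145/(7.6−1) ≈ 22.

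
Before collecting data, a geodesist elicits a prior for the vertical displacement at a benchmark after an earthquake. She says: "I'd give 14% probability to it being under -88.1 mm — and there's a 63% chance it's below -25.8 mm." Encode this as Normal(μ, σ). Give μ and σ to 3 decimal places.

μ = -40.440, σ = 44.116

The p-quantile of Normal(μ,σ) is μ + z_p·σ, with z_{0.14} = -1.08 and z_{0.63} = 0.3319.
Eliminate σ: μ = (z₂·x₁ − z₁·x₂)/(z₂ − z₁) = (0.3319·-88.1 − (-1.08)·-25.8)/1.412 = -40.440.
Then σ = (x₂ − x₁)/(z₂ − z₁) = (-25.8 − -88.1)/1.412 = 44.116.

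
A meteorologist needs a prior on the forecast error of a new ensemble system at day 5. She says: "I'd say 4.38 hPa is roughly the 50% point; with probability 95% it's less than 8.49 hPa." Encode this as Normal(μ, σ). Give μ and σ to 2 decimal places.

The p-quantile of Normal(μ,σ) is μ + z_p·σ, with z_{0.5} = 0 and z_{0.95} = 1.645.
Eliminate σ: μ = (z₂·x₁ − z₁·x₂)/(z₂ − z₁) = (1.645·4.38 − (0)·8.49)/1.645 = 4.38.
Then σ = (x₂ − x₁)/(z₂ − z₁) = (8.49 − 4.38)/1.645 = 2.50.

μ = 4.38, σ = 2.50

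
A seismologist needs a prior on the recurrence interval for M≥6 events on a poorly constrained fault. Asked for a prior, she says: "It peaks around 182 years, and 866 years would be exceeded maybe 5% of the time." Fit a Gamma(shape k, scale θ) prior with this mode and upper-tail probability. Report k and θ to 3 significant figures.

Gamma(k,θ) with k>1 has mode (k−1)θ, so θ = 182/(k−1).
Need P(X < 866) = 0.95 with θ tied to k this way. Start at k = 2, θ = 182: P(X<866) ≈ 0.951.
Too high — lower k to spread out. Iterating converges to k ≈ 2.
Then θ = 182/(2−1) ≈ 183.

k ≈ 2, θ ≈ 183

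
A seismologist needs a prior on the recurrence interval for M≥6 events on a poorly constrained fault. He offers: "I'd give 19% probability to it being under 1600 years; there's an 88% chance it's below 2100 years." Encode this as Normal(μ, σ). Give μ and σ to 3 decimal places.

The p-quantile of Normal(μ,σ) is μ + z_p·σ, with z_{0.19} = -0.8779 and z_{0.88} = 1.175.
Eliminate σ: μ = (z₂·x₁ − z₁·x₂)/(z₂ − z₁) = (1.175·1600 − (-0.8779)·2100)/2.053 = 1813.820.
Then σ = (x₂ − x₁)/(z₂ − z₁) = (2100 − 1600)/2.053 = 243.560.

μ = 1813.820, σ = 243.560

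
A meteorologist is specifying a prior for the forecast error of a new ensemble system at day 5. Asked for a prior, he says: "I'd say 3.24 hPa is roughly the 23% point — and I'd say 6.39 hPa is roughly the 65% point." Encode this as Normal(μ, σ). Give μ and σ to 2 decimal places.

The p-quantile of Normal(μ,σ) is μ + z_p·σ, with z_{0.23} = -0.7388 and z_{0.65} = 0.3853.
Eliminate σ: μ = (z₂·x₁ − z₁·x₂)/(z₂ − z₁) = (0.3853·3.24 − (-0.7388)·6.39)/1.124 = 5.31.
Then σ = (x₂ − x₁)/(z₂ − z₁) = (6.39 − 3.24)/1.124 = 2.80.

μ = 5.31, σ = 2.80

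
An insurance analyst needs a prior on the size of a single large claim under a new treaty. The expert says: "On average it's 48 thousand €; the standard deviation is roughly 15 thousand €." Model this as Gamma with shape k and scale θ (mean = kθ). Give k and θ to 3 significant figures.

k ≈ 10.2, θ ≈ 4.69

For Gamma(k, scale θ): mean = kθ, variance = kθ², so CV = 1/√k.
CV = SD/mean = 15/48 = 0.3125, hence k = 1/CV² = 10.2.
Then θ = mean/k = 48/10.2 = 4.69.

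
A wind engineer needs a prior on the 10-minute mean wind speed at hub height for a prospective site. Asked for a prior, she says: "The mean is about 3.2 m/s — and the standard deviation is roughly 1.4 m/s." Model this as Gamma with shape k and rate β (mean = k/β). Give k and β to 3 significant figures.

For Gamma(k, rate β): mean = k/β, variance = k/β², so CV = 1/√k.
CV = SD/mean = 1.4/3.2 = 0.4375, hence k = 1/CV² = 5.22.
Then β = k/mean = 5.22/3.2 = 1.63.

k ≈ 5.22, β ≈ 1.63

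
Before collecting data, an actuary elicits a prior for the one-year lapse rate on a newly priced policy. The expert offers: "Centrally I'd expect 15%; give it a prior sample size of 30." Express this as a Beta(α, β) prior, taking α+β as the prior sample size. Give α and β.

Under the effective-sample-size interpretation, Beta(α, β) has prior mean α/(α+β) and prior sample size α+β.
So α+β = 30 and α/(α+β) = 0.15, giving α = 0.15·30 = 4.5 and β = 30 − 4.5 = 25.5.

α = 4.5, β = 25.5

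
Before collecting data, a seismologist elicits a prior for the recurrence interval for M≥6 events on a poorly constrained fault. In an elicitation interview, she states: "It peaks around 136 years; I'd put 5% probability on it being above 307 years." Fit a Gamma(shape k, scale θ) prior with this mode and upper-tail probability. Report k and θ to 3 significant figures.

Gamma(k,θ) with k>1 has mode (k−1)θ, so θ = 136/(k−1).
Need P(X < 307) = 0.95 with θ tied to k this way. Start at k = 2, θ = 136: P(X<307) ≈ 0.659.
Too low — raise k to concentrate. Iterating converges to k ≈ 5.14.
Then θ = 136/(5.14−1) ≈ 32.8.

k ≈ 5.14, θ ≈ 32.8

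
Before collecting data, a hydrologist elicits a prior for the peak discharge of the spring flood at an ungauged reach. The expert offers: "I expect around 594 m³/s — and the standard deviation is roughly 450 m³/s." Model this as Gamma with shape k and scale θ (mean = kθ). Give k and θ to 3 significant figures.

k ≈ 1.74, θ ≈ 341

For Gamma(k, scale θ): mean = kθ, variance = kθ², so CV = 1/√k.
CV = SD/mean = 450/594 = 0.7576, hence k = 1/CV² = 1.74.
Then θ = mean/k = 594/1.74 = 341.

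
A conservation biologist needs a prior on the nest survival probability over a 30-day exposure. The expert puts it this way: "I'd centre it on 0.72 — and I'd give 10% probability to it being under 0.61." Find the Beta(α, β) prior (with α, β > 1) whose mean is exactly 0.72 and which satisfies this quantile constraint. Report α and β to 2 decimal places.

With mean 0.72 fixed, write α = 0.72s, β = 0.28s where s = α+β.
Need P(θ < 0.61) = 0.1 under Beta(0.72s, 0.28s). Normal approximation: (q−m)/√(m(1−m)/s) ≈ z_{0.1} = -1.28, so s ≈ 0.72·0.28·(-1.28)²/(0.61−0.72)² = 27.4.
At s = 27.4: P(θ<0.61) ≈ 0.104. Adjusting to match 0.1 gives s ≈ 28.54.
So α = 0.72·28.54 ≈ 20.55, β = 0.28·28.54 ≈ 7.99.

α ≈ 20.55, β ≈ 7.99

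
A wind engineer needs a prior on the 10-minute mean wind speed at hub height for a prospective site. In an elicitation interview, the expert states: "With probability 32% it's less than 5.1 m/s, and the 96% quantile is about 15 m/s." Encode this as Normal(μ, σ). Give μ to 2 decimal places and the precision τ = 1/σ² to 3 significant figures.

μ = 7.19, τ = 0.0502

For Normal(μ,σ), the p-quantile is μ + z_p·σ. Here z_{0.32} = -0.4677, z_{0.96} = 1.751.
So 5.1 = μ − 0.4677σ and 15 = μ + 1.751σ.
Subtracting: σ = (15 − 5.1)/(1.751 − (-0.4677)) = 4.46.
Then μ = 5.1 − (-0.4677)·4.46 = 7.19.
Precision τ = 1/σ² = 1/4.463² = 0.0502.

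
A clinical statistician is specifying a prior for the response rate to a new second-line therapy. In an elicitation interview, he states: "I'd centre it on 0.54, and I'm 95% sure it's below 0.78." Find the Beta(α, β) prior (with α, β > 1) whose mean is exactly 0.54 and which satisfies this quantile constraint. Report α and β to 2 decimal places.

With mean 0.54 fixed, write α = 0.54s, β = 0.46s where s = α+β.
Need P(θ < 0.78) = 0.95 under Beta(0.54s, 0.46s). Normal approximation: (q−m)/√(m(1−m)/s) ≈ z_{0.95} = 1.64, so s ≈ 0.54·0.46·(1.64)²/(0.78−0.54)² = 11.7.
At s = 11.7: P(θ<0.78) ≈ 0.961. Adjusting to match 0.95 gives s ≈ 10.28.
So α = 0.54·10.28 ≈ 5.55, β = 0.46·10.28 ≈ 4.73.

α ≈ 5.55, β ≈ 4.73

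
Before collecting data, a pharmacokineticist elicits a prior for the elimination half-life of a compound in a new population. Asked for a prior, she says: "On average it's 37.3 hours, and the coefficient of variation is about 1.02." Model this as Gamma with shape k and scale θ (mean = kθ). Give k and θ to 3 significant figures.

k ≈ 0.961, θ ≈ 38.8

For Gamma(k, scale θ): mean = kθ, variance = kθ², so CV = 1/√k.
CV = 1.02, hence k = 1/CV² = 0.961.
Then θ = mean/k = 37.3/0.961 = 38.8.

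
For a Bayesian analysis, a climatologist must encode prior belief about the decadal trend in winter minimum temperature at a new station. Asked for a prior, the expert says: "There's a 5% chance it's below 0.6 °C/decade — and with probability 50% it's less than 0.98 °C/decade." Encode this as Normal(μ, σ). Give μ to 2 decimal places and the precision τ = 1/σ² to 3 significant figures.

For Normal(μ,σ), the p-quantile is μ + z_p·σ. Here z_{0.05} = -1.645, z_{0.5} = 0.
So 0.6 = μ − 1.645σ and 0.98 = μ + 0σ.
Subtracting: σ = (0.98 − 0.6)/(0 − (-1.645)) = 0.23.
Then μ = 0.6 − (-1.645)·0.23 = 0.98.
Precision τ = 1/σ² = 1/0.231² = 18.7.

μ = 0.98, τ = 18.7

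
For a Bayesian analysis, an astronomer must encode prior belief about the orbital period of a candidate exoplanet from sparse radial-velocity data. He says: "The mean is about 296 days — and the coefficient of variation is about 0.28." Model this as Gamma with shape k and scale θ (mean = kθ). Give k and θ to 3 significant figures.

For Gamma(k, scale θ): mean = kθ, variance = kθ², so CV = 1/√k.
CV = 0.28, hence k = 1/CV² = 12.8.
Then θ = mean/k = 296/12.8 = 23.2.

k ≈ 12.8, θ ≈ 23.2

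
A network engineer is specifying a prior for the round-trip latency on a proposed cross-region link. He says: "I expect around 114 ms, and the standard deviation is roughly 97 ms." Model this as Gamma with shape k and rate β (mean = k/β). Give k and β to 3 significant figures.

For Gamma(k, rate β): mean = k/β, variance = k/β², so CV = 1/√k.
CV = SD/mean = 97/114 = 0.8509, hence k = 1/CV² = 1.38.
Then β = k/mean = 1.38/114 = 0.0121.

k ≈ 1.38, β ≈ 0.0121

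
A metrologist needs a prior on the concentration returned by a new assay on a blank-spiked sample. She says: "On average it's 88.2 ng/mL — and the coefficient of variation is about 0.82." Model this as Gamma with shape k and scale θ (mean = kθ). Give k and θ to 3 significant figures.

k ≈ 1.49, θ ≈ 59.3

For Gamma(k, scale θ): mean = kθ, variance = kθ², so CV = 1/√k.
CV = 0.82, hence k = 1/CV² = 1.49.
Then θ = mean/k = 88.2/1.49 = 59.3.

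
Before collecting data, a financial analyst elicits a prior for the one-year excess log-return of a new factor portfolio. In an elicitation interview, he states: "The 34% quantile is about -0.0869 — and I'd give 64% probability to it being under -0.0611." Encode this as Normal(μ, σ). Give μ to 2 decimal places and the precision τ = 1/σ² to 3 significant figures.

μ = -0.07, τ = 893

The p-quantile of Normal(μ,σ) is μ + z_p·σ, with z_{0.34} = -0.4125 and z_{0.64} = 0.3585.
Eliminate σ: μ = (z₂·x₁ − z₁·x₂)/(z₂ − z₁) = (0.3585·-0.0869 − (-0.4125)·-0.0611)/0.7709 = -0.07.
Then σ = (x₂ − x₁)/(z₂ − z₁) = (-0.0611 − -0.0869)/0.7709 = 0.03.
Precision τ = 1/σ² = 1/0.03347² = 893.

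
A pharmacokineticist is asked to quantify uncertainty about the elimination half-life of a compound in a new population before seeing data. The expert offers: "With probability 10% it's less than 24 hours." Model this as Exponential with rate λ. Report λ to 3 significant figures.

λ ≈ 0.00439

P(T < 24.0) = 1 − e^(−λ·24.0) = 0.1, so λ = −ln(1−0.1)/24.0 = −ln(0.9)/24.0 = 0.00439.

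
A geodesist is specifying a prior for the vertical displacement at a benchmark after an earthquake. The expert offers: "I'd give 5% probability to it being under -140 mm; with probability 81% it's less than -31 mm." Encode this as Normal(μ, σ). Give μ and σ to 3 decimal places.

The p-quantile of Normal(μ,σ) is μ + z_p·σ, with z_{0.05} = -1.645 and z_{0.81} = 0.8779.
Eliminate σ: μ = (z₂·x₁ − z₁·x₂)/(z₂ − z₁) = (0.8779·-140 − (-1.645)·-31)/2.523 = -68.931.
Then σ = (x₂ − x₁)/(z₂ − z₁) = (-31 − -140)/2.523 = 43.207.

μ = -68.931, σ = 43.207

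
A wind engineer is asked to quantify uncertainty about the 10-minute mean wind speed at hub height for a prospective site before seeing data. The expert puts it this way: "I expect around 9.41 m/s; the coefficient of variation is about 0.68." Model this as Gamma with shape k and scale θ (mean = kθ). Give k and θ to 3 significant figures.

For Gamma(k, scale θ): mean = kθ, variance = kθ², so CV = 1/√k.
CV = 0.68, hence k = 1/CV² = 2.16.
Then θ = mean/k = 9.41/2.16 = 4.35.

k ≈ 2.16, θ ≈ 4.35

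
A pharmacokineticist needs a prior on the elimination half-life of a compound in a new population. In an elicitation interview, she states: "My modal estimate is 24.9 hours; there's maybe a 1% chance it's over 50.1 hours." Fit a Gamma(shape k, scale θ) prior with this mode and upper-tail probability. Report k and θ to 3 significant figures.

k ≈ 11, θ ≈ 2.48

Gamma(k,θ) with k>1 has mode (k−1)θ, so θ = 24.9/(k−1).
Need P(X < 50.1) = 0.99 with θ tied to k this way. Start at k = 2, θ = 24.9: P(X<50.1) ≈ 0.597.
Too low — raise k to concentrate. Iterating converges to k ≈ 11.
Then θ = 24.9/(11−1) ≈ 2.48.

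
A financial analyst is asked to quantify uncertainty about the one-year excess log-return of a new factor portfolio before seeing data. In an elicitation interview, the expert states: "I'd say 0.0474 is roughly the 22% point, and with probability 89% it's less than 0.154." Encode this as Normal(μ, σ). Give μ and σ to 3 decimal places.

μ = 0.089, σ = 0.053

For Normal(μ,σ), the p-quantile is μ + z_p·σ. Here z_{0.22} = -0.7722, z_{0.89} = 1.227.
So 0.0474 = μ − 0.7722σ and 0.154 = μ + 1.227σ.
Subtracting: σ = (0.154 − 0.0474)/(1.227 − (-0.7722)) = 0.053.
Then μ = 0.0474 − (-0.7722)·0.053 = 0.089.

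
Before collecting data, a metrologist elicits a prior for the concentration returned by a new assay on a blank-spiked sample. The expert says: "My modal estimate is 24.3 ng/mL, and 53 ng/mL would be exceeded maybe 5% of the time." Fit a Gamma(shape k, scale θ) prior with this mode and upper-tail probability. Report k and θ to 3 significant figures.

Gamma(k,θ) with k>1 has mode (k−1)θ, so θ = 24.3/(k−1).
Need P(X < 53) = 0.95 with θ tied to k this way. Start at k = 2, θ = 24.3: P(X<53) ≈ 0.641.
Too low — raise k to concentrate. Iterating converges to k ≈ 5.53.
Then θ = 24.3/(5.53−1) ≈ 5.37.

k ≈ 5.53, θ ≈ 5.37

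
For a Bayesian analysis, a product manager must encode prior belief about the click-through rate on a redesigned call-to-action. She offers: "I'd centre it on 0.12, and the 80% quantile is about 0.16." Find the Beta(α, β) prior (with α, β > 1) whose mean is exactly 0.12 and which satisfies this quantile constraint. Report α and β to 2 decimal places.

α ≈ 4.93, β ≈ 36.18

With mean 0.12 fixed, write α = 0.12s, β = 0.88s where s = α+β.
Need P(θ < 0.16) = 0.8 under Beta(0.12s, 0.88s). Normal approximation: (q−m)/√(m(1−m)/s) ≈ z_{0.8} = 0.842, so s ≈ 0.12·0.88·(0.842)²/(0.16−0.12)² = 46.7.
At s = 46.7: P(θ<0.16) ≈ 0.811. Adjusting to match 0.8 gives s ≈ 41.12.
So α = 0.12·41.12 ≈ 4.93, β = 0.88·41.12 ≈ 36.18.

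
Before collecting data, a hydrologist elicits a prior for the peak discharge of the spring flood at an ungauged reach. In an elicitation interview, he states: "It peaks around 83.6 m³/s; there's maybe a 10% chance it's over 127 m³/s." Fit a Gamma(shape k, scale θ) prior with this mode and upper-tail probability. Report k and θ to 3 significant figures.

k ≈ 11.7, θ ≈ 7.84

Gamma(k,θ) with k>1 has mode (k−1)θ, so θ = 83.6/(k−1).
Need P(X < 127) = 0.9 with θ tied to k this way. Start at k = 2, θ = 83.6: P(X<127) ≈ 0.449.
Too low — raise k to concentrate. Iterating converges to k ≈ 11.7.
Then θ = 83.6/(11.7−1) ≈ 7.84.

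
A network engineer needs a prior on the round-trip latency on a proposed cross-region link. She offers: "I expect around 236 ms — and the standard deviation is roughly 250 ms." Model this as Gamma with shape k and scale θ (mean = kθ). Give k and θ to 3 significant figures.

k ≈ 0.891, θ ≈ 265

For Gamma(k, scale θ): mean = kθ, variance = kθ², so CV = 1/√k.
CV = SD/mean = 250/236 = 1.059, hence k = 1/CV² = 0.891.
Then θ = mean/k = 236/0.891 = 265.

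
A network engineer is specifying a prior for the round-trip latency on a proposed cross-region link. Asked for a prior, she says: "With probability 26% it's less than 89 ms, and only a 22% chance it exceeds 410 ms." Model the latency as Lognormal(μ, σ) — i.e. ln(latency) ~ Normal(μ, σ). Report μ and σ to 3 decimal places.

μ ≈ 5.183, σ ≈ 1.079

If T ~ Lognormal(μ,σ) then ln T ~ Normal(μ,σ), so the p-quantile of ln T is μ + z_p·σ.
ln(89) = 4.489 and ln(410) = 6.016; z_{0.26} = -0.6433, z_{0.78} = 0.7722.
σ = (6.016 − 4.489)/(0.7722 − (-0.6433)) = 1.079.
μ = 4.489 − (-0.6433)·1.079 = 5.183.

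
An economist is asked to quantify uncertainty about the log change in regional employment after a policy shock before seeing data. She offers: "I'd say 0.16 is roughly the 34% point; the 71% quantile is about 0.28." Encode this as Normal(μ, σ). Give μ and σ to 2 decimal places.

The p-quantile of Normal(μ,σ) is μ + z_p·σ, with z_{0.34} = -0.4125 and z_{0.71} = 0.5534.
Eliminate σ: μ = (z₂·x₁ − z₁·x₂)/(z₂ − z₁) = (0.5534·0.16 − (-0.4125)·0.28)/0.9658 = 0.21.
Then σ = (x₂ − x₁)/(z₂ − z₁) = (0.28 − 0.16)/0.9658 = 0.12.

μ = 0.21, σ = 0.12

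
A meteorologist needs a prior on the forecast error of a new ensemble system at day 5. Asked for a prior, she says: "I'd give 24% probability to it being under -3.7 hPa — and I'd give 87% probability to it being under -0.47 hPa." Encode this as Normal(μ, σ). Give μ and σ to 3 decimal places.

μ = -2.455, σ = 1.762

For Normal(μ,σ), the p-quantile is μ + z_p·σ. Here z_{0.24} = -0.7063, z_{0.87} = 1.126.
So -3.7 = μ − 0.7063σ and -0.47 = μ + 1.126σ.
Subtracting: σ = (-0.47 − -3.7)/(1.126 − (-0.7063)) = 1.762.
Then μ = -3.7 − (-0.7063)·1.762 = -2.455.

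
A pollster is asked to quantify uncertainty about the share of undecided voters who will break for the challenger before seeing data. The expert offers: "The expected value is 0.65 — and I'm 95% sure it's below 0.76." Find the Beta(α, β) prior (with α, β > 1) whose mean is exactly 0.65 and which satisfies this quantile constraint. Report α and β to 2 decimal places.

α ≈ 30.32, β ≈ 16.33

With mean 0.65 fixed, write α = 0.65s, β = 0.35s where s = α+β.
Need P(θ < 0.76) = 0.95 under Beta(0.65s, 0.35s). Normal approximation: (q−m)/√(m(1−m)/s) ≈ z_{0.95} = 1.64, so s ≈ 0.65·0.35·(1.64)²/(0.76−0.65)² = 50.9.
At s = 50.9: P(θ<0.76) ≈ 0.957. Adjusting to match 0.95 gives s ≈ 46.65.
So α = 0.65·46.65 ≈ 30.32, β = 0.35·46.65 ≈ 16.33.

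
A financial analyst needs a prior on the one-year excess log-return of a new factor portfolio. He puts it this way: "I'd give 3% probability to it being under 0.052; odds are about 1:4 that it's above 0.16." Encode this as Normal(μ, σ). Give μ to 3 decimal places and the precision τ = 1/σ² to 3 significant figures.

For Normal(μ,σ), the p-quantile is μ + z_p·σ. Here z_{0.03} = -1.881, z_{0.8} = 0.8416.
So 0.052 = μ − 1.881σ and 0.16 = μ + 0.8416σ.
Subtracting: σ = (0.16 − 0.052)/(0.8416 − (-1.881)) = 0.040.
Then μ = 0.052 − (-1.881)·0.040 = 0.127.
Precision τ = 1/σ² = 1/0.03967² = 635.

μ = 0.127, τ = 635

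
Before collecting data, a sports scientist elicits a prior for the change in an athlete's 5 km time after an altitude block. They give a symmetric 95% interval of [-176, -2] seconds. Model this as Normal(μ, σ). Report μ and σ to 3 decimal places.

A symmetric 95% interval runs μ ± z·σ with z = 1.96.
Half-width = 87, so σ = 87/1.96 = 44.389.
μ is the interval midpoint, -89.000.

μ = -89.000, σ = 44.389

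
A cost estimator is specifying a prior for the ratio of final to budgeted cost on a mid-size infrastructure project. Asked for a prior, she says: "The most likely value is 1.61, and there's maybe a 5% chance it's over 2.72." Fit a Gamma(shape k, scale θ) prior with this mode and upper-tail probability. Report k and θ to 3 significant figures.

Gamma(k,θ) with k>1 has mode (k−1)θ, so θ = 1.61/(k−1).
Need P(X < 2.72) = 0.95 with θ tied to k this way. Start at k = 2, θ = 1.61: P(X<2.72) ≈ 0.503.
Too low — raise k to concentrate. Iterating converges to k ≈ 11.2.
Then θ = 1.61/(11.2−1) ≈ 0.159.

k ≈ 11.2, θ ≈ 0.159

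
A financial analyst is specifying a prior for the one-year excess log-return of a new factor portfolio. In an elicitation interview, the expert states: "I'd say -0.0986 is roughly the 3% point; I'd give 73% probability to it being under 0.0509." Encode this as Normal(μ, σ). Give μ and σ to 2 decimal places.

For Normal(μ,σ), the p-quantile is μ + z_p·σ. Here z_{0.03} = -1.881, z_{0.73} = 0.6128.
So -0.0986 = μ − 1.881σ and 0.0509 = μ + 0.6128σ.
Subtracting: σ = (0.0509 − -0.0986)/(0.6128 − (-1.881)) = 0.06.
Then μ = -0.0986 − (-1.881)·0.06 = 0.01.

μ = 0.01, σ = 0.06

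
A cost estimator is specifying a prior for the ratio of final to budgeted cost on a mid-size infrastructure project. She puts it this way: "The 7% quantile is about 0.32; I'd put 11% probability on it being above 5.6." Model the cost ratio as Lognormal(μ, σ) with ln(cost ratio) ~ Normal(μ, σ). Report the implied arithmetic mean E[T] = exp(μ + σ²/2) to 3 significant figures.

If T ~ Lognormal(μ,σ) then ln T ~ Normal(μ,σ), so the p-quantile of ln T is μ + z_p·σ.
ln(0.32) = -1.139 and ln(5.6) = 1.723; z_{0.07} = -1.476, z_{0.89} = 1.227.
σ = (1.723 − -1.139)/(1.227 − (-1.476)) = 1.059.
μ = -1.139 − (-1.476)·1.059 = 0.424.
E[T] = exp(μ + σ²/2) = exp(0.424 + 0.5609) = 2.68.

E[T] ≈ 2.68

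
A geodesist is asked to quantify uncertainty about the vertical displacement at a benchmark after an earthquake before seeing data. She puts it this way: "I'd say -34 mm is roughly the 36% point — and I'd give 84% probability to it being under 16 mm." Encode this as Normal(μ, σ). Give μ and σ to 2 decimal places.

μ = -20.75, σ = 36.96

For Normal(μ,σ), the p-quantile is μ + z_p·σ. Here z_{0.36} = -0.3585, z_{0.84} = 0.9945.
So -34 = μ − 0.3585σ and 16 = μ + 0.9945σ.
Subtracting: σ = (16 − -34)/(0.9945 − (-0.3585)) = 36.96.
Then μ = -34 − (-0.3585)·36.96 = -20.75.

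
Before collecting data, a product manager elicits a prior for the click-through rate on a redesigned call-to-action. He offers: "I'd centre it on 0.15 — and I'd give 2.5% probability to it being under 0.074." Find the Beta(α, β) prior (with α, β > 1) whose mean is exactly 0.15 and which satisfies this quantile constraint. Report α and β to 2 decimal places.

α ≈ 9.53, β ≈ 53.98

With mean 0.15 fixed, write α = 0.15s, β = 0.85s where s = α+β.
Need P(θ < 0.074) = 0.025 under Beta(0.15s, 0.85s). Normal approximation: (q−m)/√(m(1−m)/s) ≈ z_{0.025} = -1.96, so s ≈ 0.15·0.85·(-1.96)²/(0.074−0.15)² = 84.8.
At s = 84.8: P(θ<0.074) ≈ 0.011. Adjusting to match 0.025 gives s ≈ 63.50.
So α = 0.15·63.50 ≈ 9.53, β = 0.85·63.50 ≈ 53.98.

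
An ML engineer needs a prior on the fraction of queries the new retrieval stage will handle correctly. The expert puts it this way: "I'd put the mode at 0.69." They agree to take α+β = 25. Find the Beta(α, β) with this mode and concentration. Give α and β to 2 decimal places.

For α,β > 1 the Beta mode is (α−1)/(α+β−2). With α+β = 25, the mode is (α−1)/23.
Set (α−1)/23 = 0.69 → α = 1 + 0.69·23 = 16.87.
β = 25 − α = 8.13.

α = 16.87, β = 8.13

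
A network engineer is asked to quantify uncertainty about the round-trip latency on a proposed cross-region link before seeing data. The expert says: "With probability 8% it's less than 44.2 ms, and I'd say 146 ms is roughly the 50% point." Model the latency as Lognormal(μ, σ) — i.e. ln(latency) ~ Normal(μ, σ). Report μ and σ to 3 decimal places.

μ ≈ 4.984, σ ≈ 0.850

If T ~ Lognormal(μ,σ) then ln T ~ Normal(μ,σ), so the p-quantile of ln T is μ + z_p·σ.
ln(44.2) = 3.789 and ln(146) = 4.984; z_{0.08} = -1.405, z_{0.5} = 0.
σ = (4.984 − 3.789)/(0 − (-1.405)) = 0.850.
μ = 3.789 − (-1.405)·0.850 = 4.984.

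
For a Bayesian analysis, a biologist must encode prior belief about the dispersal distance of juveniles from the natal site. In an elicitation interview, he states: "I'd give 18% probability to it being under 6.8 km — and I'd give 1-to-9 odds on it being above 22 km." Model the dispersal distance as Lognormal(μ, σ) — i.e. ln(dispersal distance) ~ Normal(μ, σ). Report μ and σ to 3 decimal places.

If T ~ Lognormal(μ,σ) then ln T ~ Normal(μ,σ), so the p-quantile of ln T is μ + z_p·σ.
ln(6.8) = 1.917 and ln(22) = 3.091; z_{0.18} = -0.9154, z_{0.9} = 1.282.
σ = (3.091 − 1.917)/(1.282 − (-0.9154)) = 0.534.
μ = 1.917 − (-0.9154)·0.534 = 2.406.

μ ≈ 2.406, σ ≈ 0.534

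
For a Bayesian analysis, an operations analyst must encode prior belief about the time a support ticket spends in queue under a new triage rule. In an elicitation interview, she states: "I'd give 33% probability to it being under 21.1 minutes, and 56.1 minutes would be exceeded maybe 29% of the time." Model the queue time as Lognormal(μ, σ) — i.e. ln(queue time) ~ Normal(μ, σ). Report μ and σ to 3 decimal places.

μ ≈ 3.482, σ ≈ 0.984

If T ~ Lognormal(μ,σ) then ln T ~ Normal(μ,σ), so the p-quantile of ln T is μ + z_p·σ.
ln(21.1) = 3.049 and ln(56.1) = 4.027; z_{0.33} = -0.4399, z_{0.71} = 0.5534.
σ = (4.027 − 3.049)/(0.5534 − (-0.4399)) = 0.984.
μ = 3.049 − (-0.4399)·0.984 = 3.482.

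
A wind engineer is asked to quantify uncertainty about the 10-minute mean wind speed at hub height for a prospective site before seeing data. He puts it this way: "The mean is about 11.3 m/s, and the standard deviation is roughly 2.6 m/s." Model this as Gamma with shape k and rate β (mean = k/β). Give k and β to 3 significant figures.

For Gamma(k, rate β): mean = k/β, variance = k/β², so CV = 1/√k.
CV = SD/mean = 2.6/11.3 = 0.2301, hence k = 1/CV² = 18.9.
Then β = k/mean = 18.9/11.3 = 1.67.

k ≈ 18.9, β ≈ 1.67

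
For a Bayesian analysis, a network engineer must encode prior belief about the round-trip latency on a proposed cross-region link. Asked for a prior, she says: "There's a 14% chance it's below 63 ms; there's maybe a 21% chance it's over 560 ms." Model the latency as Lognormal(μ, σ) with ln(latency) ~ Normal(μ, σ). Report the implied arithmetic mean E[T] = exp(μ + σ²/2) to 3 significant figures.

E[T] ≈ 430 ms

If T ~ Lognormal(μ,σ) then ln T ~ Normal(μ,σ), so the p-quantile of ln T is μ + z_p·σ.
ln(63) = 4.143 and ln(560) = 6.328; z_{0.14} = -1.08, z_{0.79} = 0.8064.
σ = (6.328 − 4.143)/(0.8064 − (-1.08)) = 1.158.
μ = 4.143 − (-1.08)·1.158 = 5.394.
E[T] = exp(μ + σ²/2) = exp(5.394 + 0.6705) = 430 ms.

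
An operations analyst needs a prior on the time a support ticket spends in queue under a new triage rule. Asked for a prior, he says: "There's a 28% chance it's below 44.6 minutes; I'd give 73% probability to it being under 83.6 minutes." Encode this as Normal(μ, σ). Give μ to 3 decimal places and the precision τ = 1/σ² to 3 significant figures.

μ = 63.611, τ = 0.00094

The p-quantile of Normal(μ,σ) is μ + z_p·σ, with z_{0.28} = -0.5828 and z_{0.73} = 0.6128.
Eliminate σ: μ = (z₂·x₁ − z₁·x₂)/(z₂ − z₁) = (0.6128·44.6 − (-0.5828)·83.6)/1.196 = 63.611.
Then σ = (x₂ − x₁)/(z₂ − z₁) = (83.6 − 44.6)/1.196 = 32.618.
Precision τ = 1/σ² = 1/32.62² = 0.00094.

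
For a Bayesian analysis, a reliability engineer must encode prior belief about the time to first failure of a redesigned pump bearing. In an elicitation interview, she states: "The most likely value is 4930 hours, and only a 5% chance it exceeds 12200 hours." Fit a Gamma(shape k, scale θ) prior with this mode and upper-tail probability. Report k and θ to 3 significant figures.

k ≈ 4.31, θ ≈ 1490

Gamma(k,θ) with k>1 has mode (k−1)θ, so θ = 4930/(k−1).
Need P(X < 12200) = 0.95 with θ tied to k this way. Start at k = 2, θ = 4930: P(X<12200) ≈ 0.707.
Too low — raise k to concentrate. Iterating converges to k ≈ 4.31.
Then θ = 4930/(4.31−1) ≈ 1490.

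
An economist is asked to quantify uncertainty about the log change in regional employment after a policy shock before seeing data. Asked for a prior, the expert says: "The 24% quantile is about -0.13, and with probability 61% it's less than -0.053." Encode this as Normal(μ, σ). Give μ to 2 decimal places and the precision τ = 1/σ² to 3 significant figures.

μ = -0.07, τ = 164

For Normal(μ,σ), the p-quantile is μ + z_p·σ. Here z_{0.24} = -0.7063, z_{0.61} = 0.2793.
So -0.13 = μ − 0.7063σ and -0.053 = μ + 0.2793σ.
Subtracting: σ = (-0.053 − -0.13)/(0.2793 − (-0.7063)) = 0.08.
Then μ = -0.13 − (-0.7063)·0.08 = -0.07.
Precision τ = 1/σ² = 1/0.07812² = 164.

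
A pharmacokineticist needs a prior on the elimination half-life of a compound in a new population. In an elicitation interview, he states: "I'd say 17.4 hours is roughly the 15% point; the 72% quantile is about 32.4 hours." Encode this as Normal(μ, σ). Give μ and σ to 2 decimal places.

For Normal(μ,σ), the p-quantile is μ + z_p·σ. Here z_{0.15} = -1.036, z_{0.72} = 0.5828.
So 17.4 = μ − 1.036σ and 32.4 = μ + 0.5828σ.
Subtracting: σ = (32.4 − 17.4)/(0.5828 − (-1.036)) = 9.26.
Then μ = 17.4 − (-1.036)·9.26 = 27.00.

μ = 27.00, σ = 9.26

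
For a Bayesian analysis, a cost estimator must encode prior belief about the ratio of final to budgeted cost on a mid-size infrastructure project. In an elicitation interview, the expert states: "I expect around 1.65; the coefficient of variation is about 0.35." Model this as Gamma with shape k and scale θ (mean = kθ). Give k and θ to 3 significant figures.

k ≈ 8.16, θ ≈ 0.202

For Gamma(k, scale θ): mean = kθ, variance = kθ², so CV = 1/√k.
CV = 0.35, hence k = 1/CV² = 8.16.
Then θ = mean/k = 1.65/8.16 = 0.202.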